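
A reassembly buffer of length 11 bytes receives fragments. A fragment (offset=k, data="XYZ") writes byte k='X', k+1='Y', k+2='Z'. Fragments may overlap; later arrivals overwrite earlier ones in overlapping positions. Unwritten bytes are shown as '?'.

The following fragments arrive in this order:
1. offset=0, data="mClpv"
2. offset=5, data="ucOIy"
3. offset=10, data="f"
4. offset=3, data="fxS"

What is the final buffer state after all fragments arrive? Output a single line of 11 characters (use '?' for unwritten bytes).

Fragment 1: offset=0 data="mClpv" -> buffer=mClpv??????
Fragment 2: offset=5 data="ucOIy" -> buffer=mClpvucOIy?
Fragment 3: offset=10 data="f" -> buffer=mClpvucOIyf
Fragment 4: offset=3 data="fxS" -> buffer=mClfxScOIyf

Answer: mClfxScOIyf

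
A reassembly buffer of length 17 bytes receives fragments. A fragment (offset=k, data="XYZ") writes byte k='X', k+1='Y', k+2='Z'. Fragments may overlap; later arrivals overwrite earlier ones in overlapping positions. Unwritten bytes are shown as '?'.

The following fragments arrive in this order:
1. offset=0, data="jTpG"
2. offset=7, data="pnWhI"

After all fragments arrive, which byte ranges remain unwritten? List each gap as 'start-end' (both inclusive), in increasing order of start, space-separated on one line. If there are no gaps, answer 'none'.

Fragment 1: offset=0 len=4
Fragment 2: offset=7 len=5
Gaps: 4-6 12-16

Answer: 4-6 12-16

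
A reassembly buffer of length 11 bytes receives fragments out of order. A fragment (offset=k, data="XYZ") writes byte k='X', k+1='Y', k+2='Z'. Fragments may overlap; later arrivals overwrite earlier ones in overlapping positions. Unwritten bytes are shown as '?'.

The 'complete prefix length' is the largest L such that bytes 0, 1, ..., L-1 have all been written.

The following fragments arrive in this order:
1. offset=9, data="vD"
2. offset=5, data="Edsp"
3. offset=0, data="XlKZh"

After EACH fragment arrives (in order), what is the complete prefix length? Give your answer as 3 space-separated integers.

Answer: 0 0 11

Derivation:
Fragment 1: offset=9 data="vD" -> buffer=?????????vD -> prefix_len=0
Fragment 2: offset=5 data="Edsp" -> buffer=?????EdspvD -> prefix_len=0
Fragment 3: offset=0 data="XlKZh" -> buffer=XlKZhEdspvD -> prefix_len=11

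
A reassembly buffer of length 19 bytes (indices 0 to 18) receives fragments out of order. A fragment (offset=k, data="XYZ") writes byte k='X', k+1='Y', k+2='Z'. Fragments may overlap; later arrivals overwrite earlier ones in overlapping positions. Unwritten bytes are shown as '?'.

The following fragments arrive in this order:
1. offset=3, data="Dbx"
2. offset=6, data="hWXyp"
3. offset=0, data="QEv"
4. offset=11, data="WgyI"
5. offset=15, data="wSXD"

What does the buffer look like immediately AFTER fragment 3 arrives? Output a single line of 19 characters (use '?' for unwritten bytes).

Fragment 1: offset=3 data="Dbx" -> buffer=???Dbx?????????????
Fragment 2: offset=6 data="hWXyp" -> buffer=???DbxhWXyp????????
Fragment 3: offset=0 data="QEv" -> buffer=QEvDbxhWXyp????????

Answer: QEvDbxhWXyp????????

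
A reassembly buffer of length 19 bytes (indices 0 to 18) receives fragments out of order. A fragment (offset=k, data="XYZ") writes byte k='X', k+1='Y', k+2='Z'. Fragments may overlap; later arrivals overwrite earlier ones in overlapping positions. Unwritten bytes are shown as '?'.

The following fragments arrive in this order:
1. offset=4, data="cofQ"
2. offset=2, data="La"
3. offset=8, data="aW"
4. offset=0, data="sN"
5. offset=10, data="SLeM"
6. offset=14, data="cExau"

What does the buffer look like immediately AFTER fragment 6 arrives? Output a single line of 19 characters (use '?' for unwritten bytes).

Fragment 1: offset=4 data="cofQ" -> buffer=????cofQ???????????
Fragment 2: offset=2 data="La" -> buffer=??LacofQ???????????
Fragment 3: offset=8 data="aW" -> buffer=??LacofQaW?????????
Fragment 4: offset=0 data="sN" -> buffer=sNLacofQaW?????????
Fragment 5: offset=10 data="SLeM" -> buffer=sNLacofQaWSLeM?????
Fragment 6: offset=14 data="cExau" -> buffer=sNLacofQaWSLeMcExau

Answer: sNLacofQaWSLeMcExau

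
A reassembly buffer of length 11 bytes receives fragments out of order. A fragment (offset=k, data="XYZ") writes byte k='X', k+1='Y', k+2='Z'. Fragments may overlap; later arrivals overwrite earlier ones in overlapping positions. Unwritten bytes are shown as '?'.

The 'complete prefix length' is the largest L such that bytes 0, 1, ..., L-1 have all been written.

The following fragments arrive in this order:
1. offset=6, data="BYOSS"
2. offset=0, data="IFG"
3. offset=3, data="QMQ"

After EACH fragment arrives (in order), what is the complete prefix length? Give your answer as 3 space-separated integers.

Fragment 1: offset=6 data="BYOSS" -> buffer=??????BYOSS -> prefix_len=0
Fragment 2: offset=0 data="IFG" -> buffer=IFG???BYOSS -> prefix_len=3
Fragment 3: offset=3 data="QMQ" -> buffer=IFGQMQBYOSS -> prefix_len=11

Answer: 0 3 11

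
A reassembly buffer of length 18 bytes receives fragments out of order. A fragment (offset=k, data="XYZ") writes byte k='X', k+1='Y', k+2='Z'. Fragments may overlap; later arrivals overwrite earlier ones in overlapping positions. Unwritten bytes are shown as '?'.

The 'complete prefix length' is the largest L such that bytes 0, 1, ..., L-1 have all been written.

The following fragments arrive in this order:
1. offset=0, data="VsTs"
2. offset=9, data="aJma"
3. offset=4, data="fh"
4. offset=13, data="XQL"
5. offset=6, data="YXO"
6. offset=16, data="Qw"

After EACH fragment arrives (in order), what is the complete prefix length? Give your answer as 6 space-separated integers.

Fragment 1: offset=0 data="VsTs" -> buffer=VsTs?????????????? -> prefix_len=4
Fragment 2: offset=9 data="aJma" -> buffer=VsTs?????aJma????? -> prefix_len=4
Fragment 3: offset=4 data="fh" -> buffer=VsTsfh???aJma????? -> prefix_len=6
Fragment 4: offset=13 data="XQL" -> buffer=VsTsfh???aJmaXQL?? -> prefix_len=6
Fragment 5: offset=6 data="YXO" -> buffer=VsTsfhYXOaJmaXQL?? -> prefix_len=16
Fragment 6: offset=16 data="Qw" -> buffer=VsTsfhYXOaJmaXQLQw -> prefix_len=18

Answer: 4 4 6 6 16 18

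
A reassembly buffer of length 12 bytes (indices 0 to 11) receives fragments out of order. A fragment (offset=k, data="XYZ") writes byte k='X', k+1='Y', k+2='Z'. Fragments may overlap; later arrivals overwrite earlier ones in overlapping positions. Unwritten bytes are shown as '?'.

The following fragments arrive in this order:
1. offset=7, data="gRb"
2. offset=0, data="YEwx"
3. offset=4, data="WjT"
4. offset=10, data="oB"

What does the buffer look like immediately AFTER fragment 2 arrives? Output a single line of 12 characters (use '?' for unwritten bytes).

Fragment 1: offset=7 data="gRb" -> buffer=???????gRb??
Fragment 2: offset=0 data="YEwx" -> buffer=YEwx???gRb??

Answer: YEwx???gRb??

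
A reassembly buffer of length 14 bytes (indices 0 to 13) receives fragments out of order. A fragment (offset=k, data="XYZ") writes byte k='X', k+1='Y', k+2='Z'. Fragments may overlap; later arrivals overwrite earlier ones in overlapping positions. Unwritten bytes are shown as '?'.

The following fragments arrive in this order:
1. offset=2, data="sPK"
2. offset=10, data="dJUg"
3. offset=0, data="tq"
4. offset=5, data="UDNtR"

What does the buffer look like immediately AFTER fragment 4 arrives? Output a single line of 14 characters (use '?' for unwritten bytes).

Fragment 1: offset=2 data="sPK" -> buffer=??sPK?????????
Fragment 2: offset=10 data="dJUg" -> buffer=??sPK?????dJUg
Fragment 3: offset=0 data="tq" -> buffer=tqsPK?????dJUg
Fragment 4: offset=5 data="UDNtR" -> buffer=tqsPKUDNtRdJUg

Answer: tqsPKUDNtRdJUg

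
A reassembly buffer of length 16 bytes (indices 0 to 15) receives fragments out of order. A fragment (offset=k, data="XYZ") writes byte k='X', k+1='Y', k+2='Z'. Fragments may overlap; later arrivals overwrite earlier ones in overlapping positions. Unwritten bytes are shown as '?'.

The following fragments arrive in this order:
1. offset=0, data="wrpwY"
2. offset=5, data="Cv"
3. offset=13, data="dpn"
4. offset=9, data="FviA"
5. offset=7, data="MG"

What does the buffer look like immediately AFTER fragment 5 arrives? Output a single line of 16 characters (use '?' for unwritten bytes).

Answer: wrpwYCvMGFviAdpn

Derivation:
Fragment 1: offset=0 data="wrpwY" -> buffer=wrpwY???????????
Fragment 2: offset=5 data="Cv" -> buffer=wrpwYCv?????????
Fragment 3: offset=13 data="dpn" -> buffer=wrpwYCv??????dpn
Fragment 4: offset=9 data="FviA" -> buffer=wrpwYCv??FviAdpn
Fragment 5: offset=7 data="MG" -> buffer=wrpwYCvMGFviAdpn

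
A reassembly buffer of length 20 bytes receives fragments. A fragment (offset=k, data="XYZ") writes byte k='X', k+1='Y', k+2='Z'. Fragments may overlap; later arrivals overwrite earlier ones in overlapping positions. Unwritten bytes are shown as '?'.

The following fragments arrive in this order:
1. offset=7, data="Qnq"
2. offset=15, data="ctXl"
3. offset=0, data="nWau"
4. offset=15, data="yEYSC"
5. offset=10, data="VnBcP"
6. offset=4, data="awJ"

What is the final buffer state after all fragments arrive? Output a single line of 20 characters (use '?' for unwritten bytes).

Answer: nWauawJQnqVnBcPyEYSC

Derivation:
Fragment 1: offset=7 data="Qnq" -> buffer=???????Qnq??????????
Fragment 2: offset=15 data="ctXl" -> buffer=???????Qnq?????ctXl?
Fragment 3: offset=0 data="nWau" -> buffer=nWau???Qnq?????ctXl?
Fragment 4: offset=15 data="yEYSC" -> buffer=nWau???Qnq?????yEYSC
Fragment 5: offset=10 data="VnBcP" -> buffer=nWau???QnqVnBcPyEYSC
Fragment 6: offset=4 data="awJ" -> buffer=nWauawJQnqVnBcPyEYSC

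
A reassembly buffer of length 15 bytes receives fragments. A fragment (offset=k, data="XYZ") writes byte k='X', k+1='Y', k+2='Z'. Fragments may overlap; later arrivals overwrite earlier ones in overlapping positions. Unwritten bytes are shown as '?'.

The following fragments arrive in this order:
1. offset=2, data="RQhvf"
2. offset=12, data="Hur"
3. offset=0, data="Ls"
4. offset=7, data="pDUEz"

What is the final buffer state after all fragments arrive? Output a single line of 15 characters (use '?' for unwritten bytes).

Fragment 1: offset=2 data="RQhvf" -> buffer=??RQhvf????????
Fragment 2: offset=12 data="Hur" -> buffer=??RQhvf?????Hur
Fragment 3: offset=0 data="Ls" -> buffer=LsRQhvf?????Hur
Fragment 4: offset=7 data="pDUEz" -> buffer=LsRQhvfpDUEzHur

Answer: LsRQhvfpDUEzHur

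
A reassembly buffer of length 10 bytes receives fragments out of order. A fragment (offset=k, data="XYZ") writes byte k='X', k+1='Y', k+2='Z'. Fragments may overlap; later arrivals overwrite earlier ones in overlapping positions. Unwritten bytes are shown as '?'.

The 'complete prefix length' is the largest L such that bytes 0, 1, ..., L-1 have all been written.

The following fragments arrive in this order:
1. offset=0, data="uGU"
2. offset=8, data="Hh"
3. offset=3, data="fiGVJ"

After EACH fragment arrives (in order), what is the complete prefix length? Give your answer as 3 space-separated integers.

Answer: 3 3 10

Derivation:
Fragment 1: offset=0 data="uGU" -> buffer=uGU??????? -> prefix_len=3
Fragment 2: offset=8 data="Hh" -> buffer=uGU?????Hh -> prefix_len=3
Fragment 3: offset=3 data="fiGVJ" -> buffer=uGUfiGVJHh -> prefix_len=10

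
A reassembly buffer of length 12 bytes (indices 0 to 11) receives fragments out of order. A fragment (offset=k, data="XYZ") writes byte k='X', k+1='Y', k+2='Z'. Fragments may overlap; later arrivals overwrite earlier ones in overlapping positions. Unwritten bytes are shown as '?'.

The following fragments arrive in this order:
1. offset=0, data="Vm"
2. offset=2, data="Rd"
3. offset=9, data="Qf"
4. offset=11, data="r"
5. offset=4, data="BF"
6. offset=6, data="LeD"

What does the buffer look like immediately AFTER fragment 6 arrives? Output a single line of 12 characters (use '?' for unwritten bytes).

Fragment 1: offset=0 data="Vm" -> buffer=Vm??????????
Fragment 2: offset=2 data="Rd" -> buffer=VmRd????????
Fragment 3: offset=9 data="Qf" -> buffer=VmRd?????Qf?
Fragment 4: offset=11 data="r" -> buffer=VmRd?????Qfr
Fragment 5: offset=4 data="BF" -> buffer=VmRdBF???Qfr
Fragment 6: offset=6 data="LeD" -> buffer=VmRdBFLeDQfr

Answer: VmRdBFLeDQfr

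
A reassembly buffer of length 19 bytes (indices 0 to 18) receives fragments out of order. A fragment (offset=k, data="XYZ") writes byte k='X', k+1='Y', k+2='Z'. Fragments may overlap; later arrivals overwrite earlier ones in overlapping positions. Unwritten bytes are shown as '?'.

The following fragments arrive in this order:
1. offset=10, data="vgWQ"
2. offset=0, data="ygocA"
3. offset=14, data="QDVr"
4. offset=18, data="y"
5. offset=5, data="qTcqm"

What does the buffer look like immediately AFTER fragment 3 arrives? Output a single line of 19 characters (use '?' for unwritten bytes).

Answer: ygocA?????vgWQQDVr?

Derivation:
Fragment 1: offset=10 data="vgWQ" -> buffer=??????????vgWQ?????
Fragment 2: offset=0 data="ygocA" -> buffer=ygocA?????vgWQ?????
Fragment 3: offset=14 data="QDVr" -> buffer=ygocA?????vgWQQDVr?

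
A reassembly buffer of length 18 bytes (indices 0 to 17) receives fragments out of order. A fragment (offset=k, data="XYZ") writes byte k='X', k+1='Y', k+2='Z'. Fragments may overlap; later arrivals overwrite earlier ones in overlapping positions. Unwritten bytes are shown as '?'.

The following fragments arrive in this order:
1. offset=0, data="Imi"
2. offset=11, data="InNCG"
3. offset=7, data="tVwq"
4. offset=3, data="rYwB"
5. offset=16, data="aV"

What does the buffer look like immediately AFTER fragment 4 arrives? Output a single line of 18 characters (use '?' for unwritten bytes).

Fragment 1: offset=0 data="Imi" -> buffer=Imi???????????????
Fragment 2: offset=11 data="InNCG" -> buffer=Imi????????InNCG??
Fragment 3: offset=7 data="tVwq" -> buffer=Imi????tVwqInNCG??
Fragment 4: offset=3 data="rYwB" -> buffer=ImirYwBtVwqInNCG??

Answer: ImirYwBtVwqInNCG??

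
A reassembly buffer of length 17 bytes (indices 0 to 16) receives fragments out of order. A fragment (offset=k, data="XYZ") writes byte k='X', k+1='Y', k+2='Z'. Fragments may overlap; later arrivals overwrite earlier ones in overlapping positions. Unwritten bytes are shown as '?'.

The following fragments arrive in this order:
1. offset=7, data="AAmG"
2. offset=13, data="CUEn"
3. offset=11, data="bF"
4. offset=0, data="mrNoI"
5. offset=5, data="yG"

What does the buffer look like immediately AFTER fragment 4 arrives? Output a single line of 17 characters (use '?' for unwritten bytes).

Answer: mrNoI??AAmGbFCUEn

Derivation:
Fragment 1: offset=7 data="AAmG" -> buffer=???????AAmG??????
Fragment 2: offset=13 data="CUEn" -> buffer=???????AAmG??CUEn
Fragment 3: offset=11 data="bF" -> buffer=???????AAmGbFCUEn
Fragment 4: offset=0 data="mrNoI" -> buffer=mrNoI??AAmGbFCUEn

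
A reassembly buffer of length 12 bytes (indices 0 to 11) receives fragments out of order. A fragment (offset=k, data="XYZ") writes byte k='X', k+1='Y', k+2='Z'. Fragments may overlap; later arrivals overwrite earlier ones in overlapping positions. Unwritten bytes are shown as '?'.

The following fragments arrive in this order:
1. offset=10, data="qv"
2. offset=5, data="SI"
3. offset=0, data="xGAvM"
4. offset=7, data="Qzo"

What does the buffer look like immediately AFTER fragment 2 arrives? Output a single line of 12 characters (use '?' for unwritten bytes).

Answer: ?????SI???qv

Derivation:
Fragment 1: offset=10 data="qv" -> buffer=??????????qv
Fragment 2: offset=5 data="SI" -> buffer=?????SI???qv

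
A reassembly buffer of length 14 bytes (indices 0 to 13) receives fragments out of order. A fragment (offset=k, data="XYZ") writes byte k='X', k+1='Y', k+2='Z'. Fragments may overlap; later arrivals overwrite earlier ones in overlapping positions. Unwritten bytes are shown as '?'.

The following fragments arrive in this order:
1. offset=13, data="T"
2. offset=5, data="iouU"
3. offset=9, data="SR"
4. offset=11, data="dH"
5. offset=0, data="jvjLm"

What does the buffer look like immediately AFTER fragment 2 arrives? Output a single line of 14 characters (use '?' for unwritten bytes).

Fragment 1: offset=13 data="T" -> buffer=?????????????T
Fragment 2: offset=5 data="iouU" -> buffer=?????iouU????T

Answer: ?????iouU????T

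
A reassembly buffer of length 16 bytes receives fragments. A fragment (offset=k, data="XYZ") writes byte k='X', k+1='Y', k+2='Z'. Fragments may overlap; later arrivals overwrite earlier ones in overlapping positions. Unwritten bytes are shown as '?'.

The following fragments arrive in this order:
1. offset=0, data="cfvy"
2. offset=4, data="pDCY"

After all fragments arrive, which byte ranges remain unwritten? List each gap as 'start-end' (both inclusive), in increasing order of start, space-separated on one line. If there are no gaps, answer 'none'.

Answer: 8-15

Derivation:
Fragment 1: offset=0 len=4
Fragment 2: offset=4 len=4
Gaps: 8-15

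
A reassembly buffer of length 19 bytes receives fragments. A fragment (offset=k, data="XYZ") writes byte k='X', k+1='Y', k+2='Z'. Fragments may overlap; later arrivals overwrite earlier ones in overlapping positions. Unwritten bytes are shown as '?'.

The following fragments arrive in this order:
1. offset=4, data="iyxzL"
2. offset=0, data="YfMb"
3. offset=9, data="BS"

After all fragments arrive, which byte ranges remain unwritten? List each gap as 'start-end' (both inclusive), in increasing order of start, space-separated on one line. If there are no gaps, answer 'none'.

Answer: 11-18

Derivation:
Fragment 1: offset=4 len=5
Fragment 2: offset=0 len=4
Fragment 3: offset=9 len=2
Gaps: 11-18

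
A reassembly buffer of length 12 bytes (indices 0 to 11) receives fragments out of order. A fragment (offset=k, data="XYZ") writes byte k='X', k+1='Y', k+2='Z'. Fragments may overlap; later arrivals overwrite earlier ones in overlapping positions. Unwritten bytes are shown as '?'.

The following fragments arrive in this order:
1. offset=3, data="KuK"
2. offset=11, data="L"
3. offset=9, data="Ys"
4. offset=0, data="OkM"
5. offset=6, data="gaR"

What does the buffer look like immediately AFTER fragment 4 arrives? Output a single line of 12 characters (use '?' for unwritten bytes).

Answer: OkMKuK???YsL

Derivation:
Fragment 1: offset=3 data="KuK" -> buffer=???KuK??????
Fragment 2: offset=11 data="L" -> buffer=???KuK?????L
Fragment 3: offset=9 data="Ys" -> buffer=???KuK???YsL
Fragment 4: offset=0 data="OkM" -> buffer=OkMKuK???YsL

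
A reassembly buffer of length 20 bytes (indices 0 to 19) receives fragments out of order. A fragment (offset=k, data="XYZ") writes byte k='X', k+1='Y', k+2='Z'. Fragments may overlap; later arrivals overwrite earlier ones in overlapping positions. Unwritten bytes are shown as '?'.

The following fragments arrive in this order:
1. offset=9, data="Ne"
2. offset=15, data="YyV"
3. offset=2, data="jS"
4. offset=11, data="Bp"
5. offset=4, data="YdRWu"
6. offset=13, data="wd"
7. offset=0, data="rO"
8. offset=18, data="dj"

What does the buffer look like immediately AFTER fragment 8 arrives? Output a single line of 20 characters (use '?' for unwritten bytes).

Fragment 1: offset=9 data="Ne" -> buffer=?????????Ne?????????
Fragment 2: offset=15 data="YyV" -> buffer=?????????Ne????YyV??
Fragment 3: offset=2 data="jS" -> buffer=??jS?????Ne????YyV??
Fragment 4: offset=11 data="Bp" -> buffer=??jS?????NeBp??YyV??
Fragment 5: offset=4 data="YdRWu" -> buffer=??jSYdRWuNeBp??YyV??
Fragment 6: offset=13 data="wd" -> buffer=??jSYdRWuNeBpwdYyV??
Fragment 7: offset=0 data="rO" -> buffer=rOjSYdRWuNeBpwdYyV??
Fragment 8: offset=18 data="dj" -> buffer=rOjSYdRWuNeBpwdYyVdj

Answer: rOjSYdRWuNeBpwdYyVdj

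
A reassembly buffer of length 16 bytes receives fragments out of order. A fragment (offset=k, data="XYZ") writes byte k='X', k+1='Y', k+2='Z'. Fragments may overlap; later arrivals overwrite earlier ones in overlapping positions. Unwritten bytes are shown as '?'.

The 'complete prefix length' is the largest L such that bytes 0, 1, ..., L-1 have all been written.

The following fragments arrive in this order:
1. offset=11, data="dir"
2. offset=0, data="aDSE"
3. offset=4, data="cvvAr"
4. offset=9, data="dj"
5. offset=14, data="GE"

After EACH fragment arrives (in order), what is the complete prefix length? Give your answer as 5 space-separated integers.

Answer: 0 4 9 14 16

Derivation:
Fragment 1: offset=11 data="dir" -> buffer=???????????dir?? -> prefix_len=0
Fragment 2: offset=0 data="aDSE" -> buffer=aDSE???????dir?? -> prefix_len=4
Fragment 3: offset=4 data="cvvAr" -> buffer=aDSEcvvAr??dir?? -> prefix_len=9
Fragment 4: offset=9 data="dj" -> buffer=aDSEcvvArdjdir?? -> prefix_len=14
Fragment 5: offset=14 data="GE" -> buffer=aDSEcvvArdjdirGE -> prefix_len=16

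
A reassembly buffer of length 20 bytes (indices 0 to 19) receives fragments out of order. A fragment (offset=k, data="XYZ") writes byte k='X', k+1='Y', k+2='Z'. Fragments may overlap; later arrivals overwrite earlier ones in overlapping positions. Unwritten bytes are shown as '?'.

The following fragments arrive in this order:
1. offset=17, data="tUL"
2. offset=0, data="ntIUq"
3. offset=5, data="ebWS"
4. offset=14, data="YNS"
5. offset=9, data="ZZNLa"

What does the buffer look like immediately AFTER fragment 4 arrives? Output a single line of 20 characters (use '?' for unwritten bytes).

Answer: ntIUqebWS?????YNStUL

Derivation:
Fragment 1: offset=17 data="tUL" -> buffer=?????????????????tUL
Fragment 2: offset=0 data="ntIUq" -> buffer=ntIUq????????????tUL
Fragment 3: offset=5 data="ebWS" -> buffer=ntIUqebWS????????tUL
Fragment 4: offset=14 data="YNS" -> buffer=ntIUqebWS?????YNStUL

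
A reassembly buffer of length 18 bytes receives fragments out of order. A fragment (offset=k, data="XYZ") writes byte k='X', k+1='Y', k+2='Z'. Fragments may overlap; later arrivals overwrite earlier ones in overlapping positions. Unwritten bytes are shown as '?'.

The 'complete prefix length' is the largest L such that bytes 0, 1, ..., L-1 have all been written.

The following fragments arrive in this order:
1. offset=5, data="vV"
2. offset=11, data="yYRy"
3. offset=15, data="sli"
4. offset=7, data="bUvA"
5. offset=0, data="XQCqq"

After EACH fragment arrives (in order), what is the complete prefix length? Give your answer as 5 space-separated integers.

Answer: 0 0 0 0 18

Derivation:
Fragment 1: offset=5 data="vV" -> buffer=?????vV??????????? -> prefix_len=0
Fragment 2: offset=11 data="yYRy" -> buffer=?????vV????yYRy??? -> prefix_len=0
Fragment 3: offset=15 data="sli" -> buffer=?????vV????yYRysli -> prefix_len=0
Fragment 4: offset=7 data="bUvA" -> buffer=?????vVbUvAyYRysli -> prefix_len=0
Fragment 5: offset=0 data="XQCqq" -> buffer=XQCqqvVbUvAyYRysli -> prefix_len=18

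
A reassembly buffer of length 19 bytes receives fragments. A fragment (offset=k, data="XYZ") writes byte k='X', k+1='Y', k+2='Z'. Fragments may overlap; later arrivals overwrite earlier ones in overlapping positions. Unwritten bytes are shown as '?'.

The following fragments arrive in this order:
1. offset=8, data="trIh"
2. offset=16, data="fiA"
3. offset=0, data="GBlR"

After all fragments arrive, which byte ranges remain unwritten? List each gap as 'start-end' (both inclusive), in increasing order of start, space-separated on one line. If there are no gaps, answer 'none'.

Fragment 1: offset=8 len=4
Fragment 2: offset=16 len=3
Fragment 3: offset=0 len=4
Gaps: 4-7 12-15

Answer: 4-7 12-15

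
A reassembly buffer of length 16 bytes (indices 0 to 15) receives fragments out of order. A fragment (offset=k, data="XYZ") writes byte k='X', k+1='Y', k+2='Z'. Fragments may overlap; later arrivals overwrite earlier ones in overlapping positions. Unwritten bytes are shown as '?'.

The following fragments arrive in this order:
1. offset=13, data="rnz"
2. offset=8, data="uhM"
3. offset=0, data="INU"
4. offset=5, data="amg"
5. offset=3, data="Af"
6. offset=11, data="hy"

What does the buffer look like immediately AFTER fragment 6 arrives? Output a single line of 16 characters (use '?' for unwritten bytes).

Fragment 1: offset=13 data="rnz" -> buffer=?????????????rnz
Fragment 2: offset=8 data="uhM" -> buffer=????????uhM??rnz
Fragment 3: offset=0 data="INU" -> buffer=INU?????uhM??rnz
Fragment 4: offset=5 data="amg" -> buffer=INU??amguhM??rnz
Fragment 5: offset=3 data="Af" -> buffer=INUAfamguhM??rnz
Fragment 6: offset=11 data="hy" -> buffer=INUAfamguhMhyrnz

Answer: INUAfamguhMhyrnz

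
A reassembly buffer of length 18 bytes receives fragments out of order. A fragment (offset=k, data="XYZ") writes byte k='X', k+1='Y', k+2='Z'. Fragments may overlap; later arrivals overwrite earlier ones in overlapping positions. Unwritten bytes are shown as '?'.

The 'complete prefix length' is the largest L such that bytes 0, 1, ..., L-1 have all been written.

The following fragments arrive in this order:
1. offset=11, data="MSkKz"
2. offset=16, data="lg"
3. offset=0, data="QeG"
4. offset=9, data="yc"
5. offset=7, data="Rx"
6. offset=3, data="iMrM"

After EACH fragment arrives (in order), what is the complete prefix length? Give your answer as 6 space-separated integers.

Answer: 0 0 3 3 3 18

Derivation:
Fragment 1: offset=11 data="MSkKz" -> buffer=???????????MSkKz?? -> prefix_len=0
Fragment 2: offset=16 data="lg" -> buffer=???????????MSkKzlg -> prefix_len=0
Fragment 3: offset=0 data="QeG" -> buffer=QeG????????MSkKzlg -> prefix_len=3
Fragment 4: offset=9 data="yc" -> buffer=QeG??????ycMSkKzlg -> prefix_len=3
Fragment 5: offset=7 data="Rx" -> buffer=QeG????RxycMSkKzlg -> prefix_len=3
Fragment 6: offset=3 data="iMrM" -> buffer=QeGiMrMRxycMSkKzlg -> prefix_len=18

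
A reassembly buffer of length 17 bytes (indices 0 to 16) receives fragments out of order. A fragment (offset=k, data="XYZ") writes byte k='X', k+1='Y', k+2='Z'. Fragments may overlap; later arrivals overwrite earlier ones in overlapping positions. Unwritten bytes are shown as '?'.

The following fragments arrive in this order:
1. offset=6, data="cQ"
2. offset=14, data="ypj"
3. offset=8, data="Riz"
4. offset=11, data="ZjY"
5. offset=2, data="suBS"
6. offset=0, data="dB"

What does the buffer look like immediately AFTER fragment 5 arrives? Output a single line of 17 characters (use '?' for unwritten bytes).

Fragment 1: offset=6 data="cQ" -> buffer=??????cQ?????????
Fragment 2: offset=14 data="ypj" -> buffer=??????cQ??????ypj
Fragment 3: offset=8 data="Riz" -> buffer=??????cQRiz???ypj
Fragment 4: offset=11 data="ZjY" -> buffer=??????cQRizZjYypj
Fragment 5: offset=2 data="suBS" -> buffer=??suBScQRizZjYypj

Answer: ??suBScQRizZjYypj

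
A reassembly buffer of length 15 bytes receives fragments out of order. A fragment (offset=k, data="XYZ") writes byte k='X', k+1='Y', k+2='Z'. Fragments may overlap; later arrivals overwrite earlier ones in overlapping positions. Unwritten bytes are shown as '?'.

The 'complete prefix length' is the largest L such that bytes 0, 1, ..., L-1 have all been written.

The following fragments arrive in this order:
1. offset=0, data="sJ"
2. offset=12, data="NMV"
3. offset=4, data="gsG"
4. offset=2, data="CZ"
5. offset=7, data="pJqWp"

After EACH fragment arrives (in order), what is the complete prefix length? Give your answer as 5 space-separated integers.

Answer: 2 2 2 7 15

Derivation:
Fragment 1: offset=0 data="sJ" -> buffer=sJ????????????? -> prefix_len=2
Fragment 2: offset=12 data="NMV" -> buffer=sJ??????????NMV -> prefix_len=2
Fragment 3: offset=4 data="gsG" -> buffer=sJ??gsG?????NMV -> prefix_len=2
Fragment 4: offset=2 data="CZ" -> buffer=sJCZgsG?????NMV -> prefix_len=7
Fragment 5: offset=7 data="pJqWp" -> buffer=sJCZgsGpJqWpNMV -> prefix_len=15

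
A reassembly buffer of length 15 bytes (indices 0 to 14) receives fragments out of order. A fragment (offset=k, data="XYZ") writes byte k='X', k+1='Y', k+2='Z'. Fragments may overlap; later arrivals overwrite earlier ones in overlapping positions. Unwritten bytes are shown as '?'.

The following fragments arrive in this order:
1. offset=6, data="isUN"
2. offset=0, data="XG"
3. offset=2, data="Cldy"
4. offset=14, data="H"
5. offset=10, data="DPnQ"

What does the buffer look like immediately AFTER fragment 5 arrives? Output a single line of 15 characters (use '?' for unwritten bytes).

Answer: XGCldyisUNDPnQH

Derivation:
Fragment 1: offset=6 data="isUN" -> buffer=??????isUN?????
Fragment 2: offset=0 data="XG" -> buffer=XG????isUN?????
Fragment 3: offset=2 data="Cldy" -> buffer=XGCldyisUN?????
Fragment 4: offset=14 data="H" -> buffer=XGCldyisUN????H
Fragment 5: offset=10 data="DPnQ" -> buffer=XGCldyisUNDPnQH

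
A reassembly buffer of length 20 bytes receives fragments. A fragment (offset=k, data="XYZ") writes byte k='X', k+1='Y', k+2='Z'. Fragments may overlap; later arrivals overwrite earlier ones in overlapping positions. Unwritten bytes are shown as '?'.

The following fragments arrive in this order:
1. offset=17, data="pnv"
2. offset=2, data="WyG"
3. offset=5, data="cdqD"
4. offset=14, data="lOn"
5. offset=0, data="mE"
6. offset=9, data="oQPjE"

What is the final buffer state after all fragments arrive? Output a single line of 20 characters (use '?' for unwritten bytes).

Fragment 1: offset=17 data="pnv" -> buffer=?????????????????pnv
Fragment 2: offset=2 data="WyG" -> buffer=??WyG????????????pnv
Fragment 3: offset=5 data="cdqD" -> buffer=??WyGcdqD????????pnv
Fragment 4: offset=14 data="lOn" -> buffer=??WyGcdqD?????lOnpnv
Fragment 5: offset=0 data="mE" -> buffer=mEWyGcdqD?????lOnpnv
Fragment 6: offset=9 data="oQPjE" -> buffer=mEWyGcdqDoQPjElOnpnv

Answer: mEWyGcdqDoQPjElOnpnv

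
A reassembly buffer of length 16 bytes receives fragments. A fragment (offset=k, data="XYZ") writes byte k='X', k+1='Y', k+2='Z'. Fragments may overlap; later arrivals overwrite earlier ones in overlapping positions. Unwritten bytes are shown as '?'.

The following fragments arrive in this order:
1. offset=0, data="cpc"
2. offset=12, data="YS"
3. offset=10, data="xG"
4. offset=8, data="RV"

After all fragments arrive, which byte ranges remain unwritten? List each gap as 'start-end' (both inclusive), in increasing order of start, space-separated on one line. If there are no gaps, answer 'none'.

Answer: 3-7 14-15

Derivation:
Fragment 1: offset=0 len=3
Fragment 2: offset=12 len=2
Fragment 3: offset=10 len=2
Fragment 4: offset=8 len=2
Gaps: 3-7 14-15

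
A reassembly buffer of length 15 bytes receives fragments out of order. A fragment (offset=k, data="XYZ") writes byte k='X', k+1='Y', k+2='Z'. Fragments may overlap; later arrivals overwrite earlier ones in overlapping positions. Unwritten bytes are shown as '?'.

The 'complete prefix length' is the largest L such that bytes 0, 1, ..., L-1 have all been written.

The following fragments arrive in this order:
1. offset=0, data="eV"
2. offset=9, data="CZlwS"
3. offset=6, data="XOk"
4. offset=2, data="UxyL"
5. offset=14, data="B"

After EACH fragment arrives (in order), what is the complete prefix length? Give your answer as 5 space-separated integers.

Answer: 2 2 2 14 15

Derivation:
Fragment 1: offset=0 data="eV" -> buffer=eV????????????? -> prefix_len=2
Fragment 2: offset=9 data="CZlwS" -> buffer=eV???????CZlwS? -> prefix_len=2
Fragment 3: offset=6 data="XOk" -> buffer=eV????XOkCZlwS? -> prefix_len=2
Fragment 4: offset=2 data="UxyL" -> buffer=eVUxyLXOkCZlwS? -> prefix_len=14
Fragment 5: offset=14 data="B" -> buffer=eVUxyLXOkCZlwSB -> prefix_len=15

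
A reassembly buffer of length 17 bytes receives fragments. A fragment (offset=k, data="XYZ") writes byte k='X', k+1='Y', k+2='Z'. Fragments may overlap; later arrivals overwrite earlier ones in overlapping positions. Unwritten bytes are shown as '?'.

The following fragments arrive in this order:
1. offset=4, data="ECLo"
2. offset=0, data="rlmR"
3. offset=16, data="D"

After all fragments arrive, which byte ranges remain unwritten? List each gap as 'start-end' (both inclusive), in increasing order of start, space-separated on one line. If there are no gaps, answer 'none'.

Fragment 1: offset=4 len=4
Fragment 2: offset=0 len=4
Fragment 3: offset=16 len=1
Gaps: 8-15

Answer: 8-15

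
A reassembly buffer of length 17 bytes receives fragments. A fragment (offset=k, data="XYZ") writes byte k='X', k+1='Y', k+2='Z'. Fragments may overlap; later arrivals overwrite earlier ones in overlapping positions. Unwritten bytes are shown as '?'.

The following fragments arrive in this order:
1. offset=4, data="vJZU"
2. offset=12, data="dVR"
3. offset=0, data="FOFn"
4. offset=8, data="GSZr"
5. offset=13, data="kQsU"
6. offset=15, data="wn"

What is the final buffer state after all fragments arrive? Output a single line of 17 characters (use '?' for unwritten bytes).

Answer: FOFnvJZUGSZrdkQwn

Derivation:
Fragment 1: offset=4 data="vJZU" -> buffer=????vJZU?????????
Fragment 2: offset=12 data="dVR" -> buffer=????vJZU????dVR??
Fragment 3: offset=0 data="FOFn" -> buffer=FOFnvJZU????dVR??
Fragment 4: offset=8 data="GSZr" -> buffer=FOFnvJZUGSZrdVR??
Fragment 5: offset=13 data="kQsU" -> buffer=FOFnvJZUGSZrdkQsU
Fragment 6: offset=15 data="wn" -> buffer=FOFnvJZUGSZrdkQwn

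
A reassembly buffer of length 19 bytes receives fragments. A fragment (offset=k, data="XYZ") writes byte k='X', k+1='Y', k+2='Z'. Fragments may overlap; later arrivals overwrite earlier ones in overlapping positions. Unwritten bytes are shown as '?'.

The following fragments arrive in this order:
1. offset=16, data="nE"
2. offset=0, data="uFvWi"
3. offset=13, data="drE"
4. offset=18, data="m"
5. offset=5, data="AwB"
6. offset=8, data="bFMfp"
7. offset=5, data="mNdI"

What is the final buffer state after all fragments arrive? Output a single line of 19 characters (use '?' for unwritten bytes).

Fragment 1: offset=16 data="nE" -> buffer=????????????????nE?
Fragment 2: offset=0 data="uFvWi" -> buffer=uFvWi???????????nE?
Fragment 3: offset=13 data="drE" -> buffer=uFvWi????????drEnE?
Fragment 4: offset=18 data="m" -> buffer=uFvWi????????drEnEm
Fragment 5: offset=5 data="AwB" -> buffer=uFvWiAwB?????drEnEm
Fragment 6: offset=8 data="bFMfp" -> buffer=uFvWiAwBbFMfpdrEnEm
Fragment 7: offset=5 data="mNdI" -> buffer=uFvWimNdIFMfpdrEnEm

Answer: uFvWimNdIFMfpdrEnEm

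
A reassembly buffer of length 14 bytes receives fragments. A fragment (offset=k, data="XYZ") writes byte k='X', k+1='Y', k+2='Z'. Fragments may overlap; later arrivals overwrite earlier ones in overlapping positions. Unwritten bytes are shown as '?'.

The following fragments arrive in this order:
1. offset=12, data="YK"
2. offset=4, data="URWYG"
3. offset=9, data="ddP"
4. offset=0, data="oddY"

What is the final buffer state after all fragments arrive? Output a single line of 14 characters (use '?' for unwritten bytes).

Answer: oddYURWYGddPYK

Derivation:
Fragment 1: offset=12 data="YK" -> buffer=????????????YK
Fragment 2: offset=4 data="URWYG" -> buffer=????URWYG???YK
Fragment 3: offset=9 data="ddP" -> buffer=????URWYGddPYK
Fragment 4: offset=0 data="oddY" -> buffer=oddYURWYGddPYK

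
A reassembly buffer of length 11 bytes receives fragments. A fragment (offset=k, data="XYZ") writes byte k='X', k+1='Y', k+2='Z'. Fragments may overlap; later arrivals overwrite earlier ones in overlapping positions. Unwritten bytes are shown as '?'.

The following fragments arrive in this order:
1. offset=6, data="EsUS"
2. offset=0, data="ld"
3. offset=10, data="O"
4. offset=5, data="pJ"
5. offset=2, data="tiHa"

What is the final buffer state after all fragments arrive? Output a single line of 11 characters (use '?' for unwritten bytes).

Answer: ldtiHaJsUSO

Derivation:
Fragment 1: offset=6 data="EsUS" -> buffer=??????EsUS?
Fragment 2: offset=0 data="ld" -> buffer=ld????EsUS?
Fragment 3: offset=10 data="O" -> buffer=ld????EsUSO
Fragment 4: offset=5 data="pJ" -> buffer=ld???pJsUSO
Fragment 5: offset=2 data="tiHa" -> buffer=ldtiHaJsUSO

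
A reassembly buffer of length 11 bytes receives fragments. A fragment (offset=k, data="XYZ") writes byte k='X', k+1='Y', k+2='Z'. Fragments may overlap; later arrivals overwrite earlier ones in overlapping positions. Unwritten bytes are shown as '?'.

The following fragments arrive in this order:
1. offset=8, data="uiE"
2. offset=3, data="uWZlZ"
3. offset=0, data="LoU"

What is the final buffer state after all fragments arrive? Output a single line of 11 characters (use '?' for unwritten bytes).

Answer: LoUuWZlZuiE

Derivation:
Fragment 1: offset=8 data="uiE" -> buffer=????????uiE
Fragment 2: offset=3 data="uWZlZ" -> buffer=???uWZlZuiE
Fragment 3: offset=0 data="LoU" -> buffer=LoUuWZlZuiE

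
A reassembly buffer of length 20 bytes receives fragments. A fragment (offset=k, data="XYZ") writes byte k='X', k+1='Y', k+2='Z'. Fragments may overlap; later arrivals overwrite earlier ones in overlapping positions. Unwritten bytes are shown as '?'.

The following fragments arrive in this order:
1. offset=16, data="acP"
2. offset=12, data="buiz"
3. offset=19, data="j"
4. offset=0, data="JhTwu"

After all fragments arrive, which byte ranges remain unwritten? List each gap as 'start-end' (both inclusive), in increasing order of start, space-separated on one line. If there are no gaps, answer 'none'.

Answer: 5-11

Derivation:
Fragment 1: offset=16 len=3
Fragment 2: offset=12 len=4
Fragment 3: offset=19 len=1
Fragment 4: offset=0 len=5
Gaps: 5-11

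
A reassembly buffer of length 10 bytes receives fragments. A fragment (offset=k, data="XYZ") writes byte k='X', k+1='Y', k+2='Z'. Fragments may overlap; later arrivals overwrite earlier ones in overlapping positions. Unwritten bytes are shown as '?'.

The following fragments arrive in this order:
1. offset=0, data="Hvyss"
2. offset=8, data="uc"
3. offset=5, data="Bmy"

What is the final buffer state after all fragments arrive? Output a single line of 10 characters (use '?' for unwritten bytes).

Answer: HvyssBmyuc

Derivation:
Fragment 1: offset=0 data="Hvyss" -> buffer=Hvyss?????
Fragment 2: offset=8 data="uc" -> buffer=Hvyss???uc
Fragment 3: offset=5 data="Bmy" -> buffer=HvyssBmyuc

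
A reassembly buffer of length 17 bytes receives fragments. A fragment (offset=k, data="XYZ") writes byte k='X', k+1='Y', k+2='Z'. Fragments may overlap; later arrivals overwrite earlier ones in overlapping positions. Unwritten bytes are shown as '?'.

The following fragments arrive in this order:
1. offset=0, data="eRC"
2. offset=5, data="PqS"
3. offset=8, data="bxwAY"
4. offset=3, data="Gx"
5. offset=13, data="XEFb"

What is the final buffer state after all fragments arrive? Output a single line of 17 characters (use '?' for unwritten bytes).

Fragment 1: offset=0 data="eRC" -> buffer=eRC??????????????
Fragment 2: offset=5 data="PqS" -> buffer=eRC??PqS?????????
Fragment 3: offset=8 data="bxwAY" -> buffer=eRC??PqSbxwAY????
Fragment 4: offset=3 data="Gx" -> buffer=eRCGxPqSbxwAY????
Fragment 5: offset=13 data="XEFb" -> buffer=eRCGxPqSbxwAYXEFb

Answer: eRCGxPqSbxwAYXEFb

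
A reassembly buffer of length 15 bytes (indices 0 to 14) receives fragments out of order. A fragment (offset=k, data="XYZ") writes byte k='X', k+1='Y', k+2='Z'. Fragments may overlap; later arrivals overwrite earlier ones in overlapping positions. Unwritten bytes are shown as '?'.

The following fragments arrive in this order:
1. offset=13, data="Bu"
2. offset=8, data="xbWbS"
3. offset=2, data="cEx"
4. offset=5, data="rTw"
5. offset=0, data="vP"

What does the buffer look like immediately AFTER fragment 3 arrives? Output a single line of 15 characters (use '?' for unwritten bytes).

Fragment 1: offset=13 data="Bu" -> buffer=?????????????Bu
Fragment 2: offset=8 data="xbWbS" -> buffer=????????xbWbSBu
Fragment 3: offset=2 data="cEx" -> buffer=??cEx???xbWbSBu

Answer: ??cEx???xbWbSBu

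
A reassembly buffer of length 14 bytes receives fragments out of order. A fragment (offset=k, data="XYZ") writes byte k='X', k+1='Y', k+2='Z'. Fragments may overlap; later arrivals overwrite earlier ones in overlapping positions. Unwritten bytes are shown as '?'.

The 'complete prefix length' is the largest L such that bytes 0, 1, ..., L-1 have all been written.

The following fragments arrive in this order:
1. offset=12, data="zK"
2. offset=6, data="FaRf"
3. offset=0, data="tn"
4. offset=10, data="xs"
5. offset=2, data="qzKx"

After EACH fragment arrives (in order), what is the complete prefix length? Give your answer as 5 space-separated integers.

Answer: 0 0 2 2 14

Derivation:
Fragment 1: offset=12 data="zK" -> buffer=????????????zK -> prefix_len=0
Fragment 2: offset=6 data="FaRf" -> buffer=??????FaRf??zK -> prefix_len=0
Fragment 3: offset=0 data="tn" -> buffer=tn????FaRf??zK -> prefix_len=2
Fragment 4: offset=10 data="xs" -> buffer=tn????FaRfxszK -> prefix_len=2
Fragment 5: offset=2 data="qzKx" -> buffer=tnqzKxFaRfxszK -> prefix_len=14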